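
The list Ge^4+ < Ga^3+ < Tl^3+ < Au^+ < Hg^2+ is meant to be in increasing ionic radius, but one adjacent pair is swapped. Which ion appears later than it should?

Hg^2+

Check each adjacent pair. Au^+ and Hg^2+ are reversed: they are isoelectronic (78 e⁻) and Hg has more protons than Au (80 vs 79), making Hg^2+ smaller. No other neighbouring pair contradicts the periodic trends, so Hg^2+ is the ion listed too late.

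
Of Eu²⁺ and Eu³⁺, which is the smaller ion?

These are all Eu ions. Removing more electrons (higher positive charge) pulls the remaining electrons in closer, so Eu³⁺ is smallest and Eu²⁺ is largest.

Eu³⁺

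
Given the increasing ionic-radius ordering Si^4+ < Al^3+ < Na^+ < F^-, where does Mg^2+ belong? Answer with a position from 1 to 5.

Each ion has 10 electrons. The ranking follows nuclear charge in reverse — greater Z gives a smaller radius. Si^4+ (Z=14), Al^3+ (Z=13), Mg^2+ (Z=12), Na^+ (Z=11), F^- (Z=9).
Merged order: Si^4+ < Al^3+ < Mg^2+ < Na^+ < F^- — Mg^2+ is number 3.

3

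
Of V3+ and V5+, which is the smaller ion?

V5+

For a single element, ionic radius drops as positive charge rises — V5+ < V3+.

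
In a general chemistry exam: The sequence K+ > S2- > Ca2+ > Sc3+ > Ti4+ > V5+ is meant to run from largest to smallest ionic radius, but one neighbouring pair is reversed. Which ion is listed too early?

Compare adjacent ions: K+ and S2- share 18 electrons; the higher nuclear charge on K (Z=19) contracts it more, so K+ < S2- — yet in this decreasing list K+ sits before S2-. Nothing else is reversed, so K+ should move one place to the right.

K+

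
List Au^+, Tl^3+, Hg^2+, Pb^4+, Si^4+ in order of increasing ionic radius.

First list Z and electron count for each: Si^4+: 10 e⁻, Z=14, Pb^4+: 78 e⁻, Z=82, Tl^3+: 78 e⁻, Z=81, Hg^2+: 78 e⁻, Z=80, Au^+: 78 e⁻, Z=79. Si^4+ < Pb^4+ (same group, 3 shells fewer); Pb^4+ < Tl^3+ (both 78 e⁻, Z=82>81); Tl^3+ < Hg^2+ (both 78 e⁻, Z=81>80); Hg^2+ < Au^+ (both 78 e⁻, Z=80>79).

Si^4+ < Pb^4+ < Tl^3+ < Hg^2+ < Au^+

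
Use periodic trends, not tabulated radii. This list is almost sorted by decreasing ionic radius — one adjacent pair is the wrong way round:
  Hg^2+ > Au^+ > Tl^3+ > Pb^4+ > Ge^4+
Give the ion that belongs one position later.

Hg^2+

Check each adjacent pair. Hg^2+ and Au^+ are reversed: Hg^2+ and Au^+ share 78 electrons; the higher nuclear charge on Hg (Z=80) contracts it more, so Hg^2+ < Au^+. No other neighbouring pair contradicts the periodic trends, so Hg^2+ is the ion listed too early.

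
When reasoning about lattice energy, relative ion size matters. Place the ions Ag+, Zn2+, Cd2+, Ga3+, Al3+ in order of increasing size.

First list Z and electron count for each: Al3+ (Z=13, 10 e⁻), Ga3+ (Z=31, 28 e⁻), Zn2+ (Z=30, 28 e⁻), Cd2+ (Z=48, 46 e⁻), Ag+ (Z=47, 46 e⁻). Al3+ < Ga3+ (same group, 1 shell fewer); Ga3+ < Zn2+ (both 28 e⁻, Z=31>30); Zn2+ < Cd2+ (same group, period 4 vs 5); Cd2+ < Ag+ (isoelectronic, higher Z=48 is smaller).

Al3+ < Ga3+ < Zn2+ < Cd2+ < Ag+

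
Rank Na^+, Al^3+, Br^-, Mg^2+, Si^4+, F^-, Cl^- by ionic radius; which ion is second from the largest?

First list Z and electron count for each: Si^4+: 10 e⁻, Z=14, Al^3+: 10 e⁻, Z=13, Mg^2+: 10 e⁻, Z=12, Na^+: 10 e⁻, Z=11, F^-: 10 e⁻, Z=9, Cl^-: 18 e⁻, Z=17, Br^-: 36 e⁻, Z=35. Si^4+ < Al^3+ (isoelectronic, higher Z=14 is smaller); Al^3+ < Mg^2+ (isoelectronic, higher Z=13 is smaller); Mg^2+ < Na^+ (isoelectronic, higher Z=12 is smaller); Na^+ < F^- (isoelectronic, higher Z=11 is smaller); F^- < Cl^- (same group, 1 shell fewer); Cl^- < Br^- (same group, 1 shell fewer).
Full ascending order: Si^4+ < Al^3+ < Mg^2+ < Na^+ < F^- < Cl^- < Br^-. Counting from the largest, position 2 is Cl^-.

Cl^-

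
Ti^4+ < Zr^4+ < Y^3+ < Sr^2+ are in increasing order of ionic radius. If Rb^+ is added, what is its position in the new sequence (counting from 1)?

5

Ti^4+ has 18 e⁻ (Z=22), Zr^4+ has 36 e⁻ (Z=40), Y^3+ has 36 e⁻ (Z=39), Sr^2+ has 36 e⁻ (Z=38), Rb^+ has 36 e⁻ (Z=37). Ti^4+ < Zr^4+ (same group, period 4 vs 5); Zr^4+ < Y^3+ (both 36 e⁻, Z=40>39); Y^3+ < Sr^2+ (both 36 e⁻, Z=39>38); Sr^2+ < Rb^+ (isoelectronic, higher Z=38 is smaller).
With Rb^+ included the full order is Ti^4+ < Zr^4+ < Y^3+ < Sr^2+ < Rb^+, so it takes position 5.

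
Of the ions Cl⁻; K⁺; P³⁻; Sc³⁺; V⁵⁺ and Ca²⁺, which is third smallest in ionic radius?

Ca²⁺

Isoelectronic series (18 e⁻ each). Size is set by nuclear charge: more protons means a smaller ion. V⁵⁺ (Z=23), Sc³⁺ (Z=21), Ca²⁺ (Z=20), K⁺ (Z=19), Cl⁻ (Z=17), P³⁻ (Z=15).
That gives V⁵⁺ < Sc³⁺ < Ca²⁺ < K⁺ < Cl⁻ < P³⁻. From the smallest end, number 3 is Ca²⁺.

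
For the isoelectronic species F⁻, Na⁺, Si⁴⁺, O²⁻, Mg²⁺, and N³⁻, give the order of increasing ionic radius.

Si⁴⁺ < Mg²⁺ < Na⁺ < F⁻ < O²⁻ < N³⁻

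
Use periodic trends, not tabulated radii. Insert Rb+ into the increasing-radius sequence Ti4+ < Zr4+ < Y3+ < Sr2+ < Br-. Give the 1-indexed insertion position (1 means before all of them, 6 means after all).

First list Z and electron count for each: Ti4+ (Z=22, 18 e⁻), Zr4+ (Z=40, 36 e⁻), Y3+ (Z=39, 36 e⁻), Sr2+ (Z=38, 36 e⁻), Rb+ (Z=37, 36 e⁻), Br- (Z=35, 36 e⁻). Ti4+ < Zr4+ (same group, 1 shell fewer); Zr4+ < Y3+ (isoelectronic, higher Z=40 is smaller); Y3+ < Sr2+ (isoelectronic, higher Z=39 is smaller); Sr2+ < Rb+ (both 36 e⁻, Z=38>37); Rb+ < Br- (isoelectronic, higher Z=37 is smaller).
The complete sequence is Ti4+ < Zr4+ < Y3+ < Sr2+ < Rb+ < Br-. Rb+ sits at position 5.

5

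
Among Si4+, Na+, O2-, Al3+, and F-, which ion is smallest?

Si4+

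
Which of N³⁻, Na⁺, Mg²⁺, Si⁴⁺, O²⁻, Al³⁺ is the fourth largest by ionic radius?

Mg²⁺

Isoelectronic series (10 e⁻ each). Size is set by nuclear charge: more protons means a smaller ion. Si⁴⁺ (Z=14), Al³⁺ (Z=13), Mg²⁺ (Z=12), Na⁺ (Z=11), O²⁻ (Z=8), N³⁻ (Z=7).
Full ascending order: Si⁴⁺ < Al³⁺ < Mg²⁺ < Na⁺ < O²⁻ < N³⁻. Counting from the largest, position 4 is Mg²⁺.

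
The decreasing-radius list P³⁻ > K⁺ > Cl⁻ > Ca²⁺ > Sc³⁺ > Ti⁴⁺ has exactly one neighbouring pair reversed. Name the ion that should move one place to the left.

Cl⁻

Compare adjacent ions: both have 18 electrons but Z(K)=19 > Z(Cl)=17, so K⁺ should be the smaller of the two — yet in this decreasing list K⁺ sits before Cl⁻. Nothing else is reversed, so Cl⁻ should move one place to the left.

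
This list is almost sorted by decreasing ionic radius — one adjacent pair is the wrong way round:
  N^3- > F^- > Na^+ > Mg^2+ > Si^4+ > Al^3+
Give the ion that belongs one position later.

Compare adjacent ions: they are isoelectronic (10 e⁻) and Si has more protons than Al (14 vs 13), making Si^4+ smaller — yet in this decreasing list Si^4+ sits before Al^3+. Nothing else is reversed, so Si^4+ should move one place to the right.

Si^4+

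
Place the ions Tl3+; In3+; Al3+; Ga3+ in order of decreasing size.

Tl3+ > In3+ > Ga3+ > Al3+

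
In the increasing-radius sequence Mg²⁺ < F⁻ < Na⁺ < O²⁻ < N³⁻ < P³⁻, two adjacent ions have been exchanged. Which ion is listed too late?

Na⁺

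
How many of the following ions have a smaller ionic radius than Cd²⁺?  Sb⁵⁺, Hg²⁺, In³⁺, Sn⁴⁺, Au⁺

3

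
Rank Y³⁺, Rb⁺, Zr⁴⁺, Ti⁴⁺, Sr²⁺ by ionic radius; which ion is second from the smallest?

Zr⁴⁺

Ti⁴⁺ has 18 e⁻ (Z=22), Zr⁴⁺ has 36 e⁻ (Z=40), Y³⁺ has 36 e⁻ (Z=39), Sr²⁺ has 36 e⁻ (Z=38), Rb⁺ has 36 e⁻ (Z=37). Ti⁴⁺ < Zr⁴⁺ (same group, 1 shell fewer); Zr⁴⁺ < Y³⁺ (both 36 e⁻, Z=40>39); Y³⁺ < Sr²⁺ (both 36 e⁻, Z=39>38); Sr²⁺ < Rb⁺ (isoelectronic, higher Z=38 is smaller).
So the order is Ti⁴⁺ < Zr⁴⁺ < Y³⁺ < Sr²⁺ < Rb⁺; the 2nd-smallest ion is Zr⁴⁺.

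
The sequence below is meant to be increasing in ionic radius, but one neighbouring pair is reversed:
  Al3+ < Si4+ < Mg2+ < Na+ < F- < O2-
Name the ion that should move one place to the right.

Al3+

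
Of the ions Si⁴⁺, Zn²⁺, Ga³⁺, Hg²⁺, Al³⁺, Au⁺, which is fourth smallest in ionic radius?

First list Z and electron count for each: Si⁴⁺ (Z=14, 10 e⁻), Al³⁺ (Z=13, 10 e⁻), Ga³⁺ (Z=31, 28 e⁻), Zn²⁺ (Z=30, 28 e⁻), Hg²⁺ (Z=80, 78 e⁻), Au⁺ (Z=79, 78 e⁻). Si⁴⁺ < Al³⁺ (isoelectronic, higher Z=14 is smaller); Al³⁺ < Ga³⁺ (same group, period 3 vs 4); Ga³⁺ < Zn²⁺ (both 28 e⁻, Z=31>30); Zn²⁺ < Hg²⁺ (same group, period 4 vs 6); Hg²⁺ < Au⁺ (both 78 e⁻, Z=80>79).
That gives Si⁴⁺ < Al³⁺ < Ga³⁺ < Zn²⁺ < Hg²⁺ < Au⁺. From the smallest end, number 4 is Zn²⁺.

Zn²⁺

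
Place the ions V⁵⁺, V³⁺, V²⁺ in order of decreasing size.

V²⁺ > V³⁺ > V⁵⁺

For a single element, ionic radius drops as positive charge rises — V⁵⁺ < V²⁺.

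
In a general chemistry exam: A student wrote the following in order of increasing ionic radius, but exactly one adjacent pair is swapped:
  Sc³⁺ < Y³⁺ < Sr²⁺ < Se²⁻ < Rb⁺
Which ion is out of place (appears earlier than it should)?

Se²⁻

Compare adjacent ions: both have 36 electrons but Z(Rb)=37 > Z(Se)=34, so Rb⁺ should be the smaller of the two — yet in this increasing list Se²⁻ sits before Rb⁺. Nothing else is reversed, so Se²⁻ should move one place to the right.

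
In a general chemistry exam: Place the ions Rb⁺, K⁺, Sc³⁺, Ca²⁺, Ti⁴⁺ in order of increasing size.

Electron counts and nuclear charges: Ti⁴⁺ (Z=22, 18 e⁻), Sc³⁺ (Z=21, 18 e⁻), Ca²⁺ (Z=20, 18 e⁻), K⁺ (Z=19, 18 e⁻), Rb⁺ (Z=37, 36 e⁻). Ti⁴⁺ < Sc³⁺ (both 18 e⁻, Z=22>21); Sc³⁺ < Ca²⁺ (both 18 e⁻, Z=21>20); Ca²⁺ < K⁺ (isoelectronic, higher Z=20 is smaller); K⁺ < Rb⁺ (same group, 1 shell fewer).

Ti⁴⁺ < Sc³⁺ < Ca²⁺ < K⁺ < Rb⁺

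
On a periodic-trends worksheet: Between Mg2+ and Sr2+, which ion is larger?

These ions sit in one column with identical charge. Each step down the periodic table adds a principal shell, increasing the radius.

Sr2+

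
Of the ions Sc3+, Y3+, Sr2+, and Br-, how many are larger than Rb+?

1

Electron counts and nuclear charges: Sc3+: 18 e⁻, Z=21, Y3+: 36 e⁻, Z=39, Sr2+: 36 e⁻, Z=38, Rb+: 36 e⁻, Z=37, Br-: 36 e⁻, Z=35. Sc3+ < Y3+ (same group, period 4 vs 5); Y3+ < Sr2+ (both 36 e⁻, Z=39>38); Sr2+ < Rb+ (both 36 e⁻, Z=38>37); Rb+ < Br- (isoelectronic, higher Z=37 is smaller).
Relative to Rb+, the ions that are larger are Br-. That's 1.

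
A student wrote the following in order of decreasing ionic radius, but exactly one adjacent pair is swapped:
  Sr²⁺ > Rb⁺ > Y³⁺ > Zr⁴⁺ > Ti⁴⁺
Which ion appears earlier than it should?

Compare adjacent ions: Sr²⁺ and Rb⁺ share 36 electrons; the higher nuclear charge on Sr (Z=38) contracts it more, so Sr²⁺ < Rb⁺ — yet in this decreasing list Sr²⁺ sits before Rb⁺. Nothing else is reversed, so Sr²⁺ should move one place to the right.

Sr²⁺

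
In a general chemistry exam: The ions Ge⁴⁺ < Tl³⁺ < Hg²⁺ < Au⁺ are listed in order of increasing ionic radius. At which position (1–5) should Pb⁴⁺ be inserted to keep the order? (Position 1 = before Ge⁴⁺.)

Work out protons and electrons: Ge⁴⁺ (Z=32, 28 e⁻), Pb⁴⁺ (Z=82, 78 e⁻), Tl³⁺ (Z=81, 78 e⁻), Hg²⁺ (Z=80, 78 e⁻), Au⁺ (Z=79, 78 e⁻). Ge⁴⁺ < Pb⁴⁺ (same group, 2 shells fewer); Pb⁴⁺ < Tl³⁺ (isoelectronic, higher Z=82 is smaller); Tl³⁺ < Hg²⁺ (isoelectronic, higher Z=81 is smaller); Hg²⁺ < Au⁺ (both 78 e⁻, Z=80>79).
The complete sequence is Ge⁴⁺ < Pb⁴⁺ < Tl³⁺ < Hg²⁺ < Au⁺. Pb⁴⁺ sits at position 2.

2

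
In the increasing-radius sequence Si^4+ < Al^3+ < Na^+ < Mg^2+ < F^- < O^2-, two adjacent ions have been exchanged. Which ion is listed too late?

Mg^2+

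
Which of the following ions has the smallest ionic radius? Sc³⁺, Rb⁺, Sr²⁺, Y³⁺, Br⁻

Sc³⁺

Work out protons and electrons: Sc³⁺ has 18 e⁻ (Z=21), Y³⁺ has 36 e⁻ (Z=39), Sr²⁺ has 36 e⁻ (Z=38), Rb⁺ has 36 e⁻ (Z=37), Br⁻ has 36 e⁻ (Z=35). Sc³⁺ < Y³⁺ (same group, 1 shell fewer); Y³⁺ < Sr²⁺ (both 36 e⁻, Z=39>38); Sr²⁺ < Rb⁺ (both 36 e⁻, Z=38>37); Rb⁺ < Br⁻ (both 36 e⁻, Z=37>35).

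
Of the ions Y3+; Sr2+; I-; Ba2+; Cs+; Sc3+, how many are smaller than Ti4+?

0

Ti4+ has 18 e⁻ (Z=22), Sc3+ has 18 e⁻ (Z=21), Y3+ has 36 e⁻ (Z=39), Sr2+ has 36 e⁻ (Z=38), Ba2+ has 54 e⁻ (Z=56), Cs+ has 54 e⁻ (Z=55), I- has 54 e⁻ (Z=53). Ti4+ < Sc3+ (isoelectronic, higher Z=22 is smaller); Sc3+ < Y3+ (same group, 1 shell fewer); Y3+ < Sr2+ (isoelectronic, higher Z=39 is smaller); Sr2+ < Ba2+ (same group, period 5 vs 6); Ba2+ < Cs+ (isoelectronic, higher Z=56 is smaller); Cs+ < I- (isoelectronic, higher Z=55 is smaller).
Overall: Ti4+ < Sc3+ < Y3+ < Sr2+ < Ba2+ < Cs+ < I-. Ti4+ has 0 below it and 6 above. Count: 0.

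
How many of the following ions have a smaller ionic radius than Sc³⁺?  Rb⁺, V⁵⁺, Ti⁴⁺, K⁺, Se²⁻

2

Electron counts and nuclear charges: V⁵⁺: 18 e⁻, Z=23, Ti⁴⁺: 18 e⁻, Z=22, Sc³⁺: 18 e⁻, Z=21, K⁺: 18 e⁻, Z=19, Rb⁺: 36 e⁻, Z=37, Se²⁻: 36 e⁻, Z=34. V⁵⁺ < Ti⁴⁺ (isoelectronic, higher Z=23 is smaller); Ti⁴⁺ < Sc³⁺ (isoelectronic, higher Z=22 is smaller); Sc³⁺ < K⁺ (both 18 e⁻, Z=21>19); K⁺ < Rb⁺ (same group, period 4 vs 5); Rb⁺ < Se²⁻ (isoelectronic, higher Z=37 is smaller).
Overall: V⁵⁺ < Ti⁴⁺ < Sc³⁺ < K⁺ < Rb⁺ < Se²⁻. Sc³⁺ has 2 below it and 3 above. So 2 are smaller.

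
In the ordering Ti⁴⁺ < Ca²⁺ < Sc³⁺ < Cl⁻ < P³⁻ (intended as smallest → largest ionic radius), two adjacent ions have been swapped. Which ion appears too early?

Ca²⁺

Compare adjacent ions: both have 18 electrons but Z(Sc)=21 > Z(Ca)=20, so Sc³⁺ should be the smaller of the two — yet in this increasing list Ca²⁺ sits before Sc³⁺. Nothing else is reversed, so Ca²⁺ should move one place to the right.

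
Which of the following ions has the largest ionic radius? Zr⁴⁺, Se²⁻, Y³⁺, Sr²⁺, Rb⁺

Each ion has 36 electrons. The ranking follows nuclear charge in reverse — greater Z gives a smaller radius. Zr⁴⁺ (Z=40), Y³⁺ (Z=39), Sr²⁺ (Z=38), Rb⁺ (Z=37), Se²⁻ (Z=34).

Se²⁻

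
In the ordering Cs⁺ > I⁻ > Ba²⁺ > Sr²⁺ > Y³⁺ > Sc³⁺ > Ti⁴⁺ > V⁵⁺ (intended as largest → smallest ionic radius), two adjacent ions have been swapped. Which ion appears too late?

I⁻

Compare adjacent ions: Cs⁺ and I⁻ share 54 electrons; the higher nuclear charge on Cs (Z=55) contracts it more, so Cs⁺ < I⁻ — yet in this decreasing list Cs⁺ sits before I⁻. Nothing else is reversed, so I⁻ should move one place to the left.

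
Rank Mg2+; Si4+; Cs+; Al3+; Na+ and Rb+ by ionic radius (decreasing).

Cs+ > Rb+ > Na+ > Mg2+ > Al3+ > Si4+

Work out protons and electrons: Si4+ (Z=14, 10 e⁻), Al3+ (Z=13, 10 e⁻), Mg2+ (Z=12, 10 e⁻), Na+ (Z=11, 10 e⁻), Rb+ (Z=37, 36 e⁻), Cs+ (Z=55, 54 e⁻). Si4+ < Al3+ (isoelectronic, higher Z=14 is smaller); Al3+ < Mg2+ (both 10 e⁻, Z=13>12); Mg2+ < Na+ (both 10 e⁻, Z=12>11); Na+ < Rb+ (same group, 2 shells fewer); Rb+ < Cs+ (same group, period 5 vs 6).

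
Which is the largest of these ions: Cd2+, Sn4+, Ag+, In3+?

These species are isoelectronic with 46 electrons. The only difference is the number of protons: Sn4+ (Z=50), In3+ (Z=49), Cd2+ (Z=48), Ag+ (Z=47). The strongest nuclear pull (Sn4+) gives the smallest ion.

Ag+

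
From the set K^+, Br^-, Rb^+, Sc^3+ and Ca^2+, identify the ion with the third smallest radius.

K^+

Work out protons and electrons: Sc^3+ (Z=21, 18 e⁻), Ca^2+ (Z=20, 18 e⁻), K^+ (Z=19, 18 e⁻), Rb^+ (Z=37, 36 e⁻), Br^- (Z=35, 36 e⁻). Sc^3+ < Ca^2+ (both 18 e⁻, Z=21>20); Ca^2+ < K^+ (isoelectronic, higher Z=20 is smaller); K^+ < Rb^+ (same group, 1 shell fewer); Rb^+ < Br^- (isoelectronic, higher Z=37 is smaller).
Full ascending order: Sc^3+ < Ca^2+ < K^+ < Rb^+ < Br^-. Counting from the smallest, position 3 is K^+.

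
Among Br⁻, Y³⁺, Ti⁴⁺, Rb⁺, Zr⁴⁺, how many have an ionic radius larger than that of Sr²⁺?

Work out protons and electrons: Ti⁴⁺ has 18 e⁻ (Z=22), Zr⁴⁺ has 36 e⁻ (Z=40), Y³⁺ has 36 e⁻ (Z=39), Sr²⁺ has 36 e⁻ (Z=38), Rb⁺ has 36 e⁻ (Z=37), Br⁻ has 36 e⁻ (Z=35). Ti⁴⁺ < Zr⁴⁺ (same group, period 4 vs 5); Zr⁴⁺ < Y³⁺ (both 36 e⁻, Z=40>39); Y³⁺ < Sr²⁺ (isoelectronic, higher Z=39 is smaller); Sr²⁺ < Rb⁺ (isoelectronic, higher Z=38 is smaller); Rb⁺ < Br⁻ (both 36 e⁻, Z=37>35).
Relative to Sr²⁺, the ions that are larger are Rb⁺, Br⁻. Count: 2.

2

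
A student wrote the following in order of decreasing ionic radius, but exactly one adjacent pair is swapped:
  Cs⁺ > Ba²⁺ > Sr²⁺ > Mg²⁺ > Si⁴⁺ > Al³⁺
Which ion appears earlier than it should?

Si⁴⁺

The pair Si⁴⁺, Al³⁺ is the wrong way round — they are isoelectronic (10 e⁻) and Si has more protons than Al (14 vs 13), making Si⁴⁺ smaller. All other adjacent pairs agree with periodic trends, so Si⁴⁺ is the misplaced ion.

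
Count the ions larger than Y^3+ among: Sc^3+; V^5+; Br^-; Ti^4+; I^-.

V^5+: 18 e⁻, Z=23, Ti^4+: 18 e⁻, Z=22, Sc^3+: 18 e⁻, Z=21, Y^3+: 36 e⁻, Z=39, Br^-: 36 e⁻, Z=35, I^-: 54 e⁻, Z=53. V^5+ < Ti^4+ (isoelectronic, higher Z=23 is smaller); Ti^4+ < Sc^3+ (isoelectronic, higher Z=22 is smaller); Sc^3+ < Y^3+ (same group, 1 shell fewer); Y^3+ < Br^- (both 36 e⁻, Z=39>35); Br^- < I^- (same group, 1 shell fewer).
Placing each against Y^3+: smaller — V^5+, Ti^4+, Sc^3+; larger — Br^-, I^-. Count: 2.

2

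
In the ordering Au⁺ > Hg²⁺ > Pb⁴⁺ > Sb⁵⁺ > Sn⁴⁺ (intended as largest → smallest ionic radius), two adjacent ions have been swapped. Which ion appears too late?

Sn⁴⁺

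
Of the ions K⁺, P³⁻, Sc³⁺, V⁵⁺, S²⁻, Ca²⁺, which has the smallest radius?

V⁵⁺

All of these have 18 electrons (isoelectronic). With the same electron cloud, the ion with the most protons pulls it in tightest. Nuclear charges: V⁵⁺ (Z=23), Sc³⁺ (Z=21), Ca²⁺ (Z=20), K⁺ (Z=19), S²⁻ (Z=16), P³⁻ (Z=15). Highest Z is smallest.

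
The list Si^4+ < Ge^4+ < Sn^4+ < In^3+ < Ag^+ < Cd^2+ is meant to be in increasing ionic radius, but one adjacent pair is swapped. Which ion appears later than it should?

Cd^2+

Compare adjacent ions: they are isoelectronic (46 e⁻) and Cd has more protons than Ag (48 vs 47), making Cd^2+ smaller — yet in this increasing list Ag^+ sits before Cd^2+. Nothing else is reversed, so Cd^2+ should move one place to the left.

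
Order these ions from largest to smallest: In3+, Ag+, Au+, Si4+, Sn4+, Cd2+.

Au+ > Ag+ > Cd2+ > In3+ > Sn4+ > Si4+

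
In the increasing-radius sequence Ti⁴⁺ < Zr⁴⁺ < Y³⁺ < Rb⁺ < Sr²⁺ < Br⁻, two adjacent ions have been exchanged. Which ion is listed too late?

Scanning neighbour by neighbour, only Rb⁺/Sr²⁺ violates a trend: both have 36 electrons but Z(Sr)=38 > Z(Rb)=37, so Sr²⁺ should be the smaller of the two. That makes Sr²⁺ the one sitting a position late relative to where it belongs.

Sr²⁺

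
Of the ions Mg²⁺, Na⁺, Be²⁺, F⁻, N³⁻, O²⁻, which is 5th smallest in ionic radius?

Work out protons and electrons: Be²⁺: 2 e⁻, Z=4, Mg²⁺: 10 e⁻, Z=12, Na⁺: 10 e⁻, Z=11, F⁻: 10 e⁻, Z=9, O²⁻: 10 e⁻, Z=8, N³⁻: 10 e⁻, Z=7. Be²⁺ < Mg²⁺ (same group, 1 shell fewer); Mg²⁺ < Na⁺ (isoelectronic, higher Z=12 is smaller); Na⁺ < F⁻ (both 10 e⁻, Z=11>9); F⁻ < O²⁻ (both 10 e⁻, Z=9>8); O²⁻ < N³⁻ (both 10 e⁻, Z=8>7).
Full ascending order: Be²⁺ < Mg²⁺ < Na⁺ < F⁻ < O²⁻ < N³⁻. Counting from the smallest, position 5 is O²⁻.

O²⁻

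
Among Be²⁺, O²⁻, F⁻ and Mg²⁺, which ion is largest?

First list Z and electron count for each: Be²⁺ (Z=4, 2 e⁻), Mg²⁺ (Z=12, 10 e⁻), F⁻ (Z=9, 10 e⁻), O²⁻ (Z=8, 10 e⁻). Be²⁺ < Mg²⁺ (same group, period 2 vs 3); Mg²⁺ < F⁻ (isoelectronic, higher Z=12 is smaller); F⁻ < O²⁻ (both 10 e⁻, Z=9>8).

O²⁻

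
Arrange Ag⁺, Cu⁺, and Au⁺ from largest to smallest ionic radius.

All are in the same group with charge +1. Radius grows down the group as n (the outermost shell) increases.

Au⁺ > Ag⁺ > Cu⁺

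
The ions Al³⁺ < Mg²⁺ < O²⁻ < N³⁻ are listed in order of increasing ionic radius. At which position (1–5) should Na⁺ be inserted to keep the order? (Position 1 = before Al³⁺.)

3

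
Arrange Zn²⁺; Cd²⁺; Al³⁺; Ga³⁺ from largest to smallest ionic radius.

Cd²⁺ > Zn²⁺ > Ga³⁺ > Al³⁺

First list Z and electron count for each: Al³⁺ (Z=13, 10 e⁻), Ga³⁺ (Z=31, 28 e⁻), Zn²⁺ (Z=30, 28 e⁻), Cd²⁺ (Z=48, 46 e⁻). Al³⁺ < Ga³⁺ (same group, period 3 vs 4); Ga³⁺ < Zn²⁺ (isoelectronic, higher Z=31 is smaller); Zn²⁺ < Cd²⁺ (same group, 1 shell fewer).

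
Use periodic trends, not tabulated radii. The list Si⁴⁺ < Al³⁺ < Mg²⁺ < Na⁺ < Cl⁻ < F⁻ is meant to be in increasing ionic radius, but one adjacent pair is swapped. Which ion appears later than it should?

F⁻

Compare adjacent ions: F⁻ and Cl⁻ are in one column with the same charge; the lighter period-2 ion has one fewer shell and is smaller — yet in this increasing list Cl⁻ sits before F⁻. Nothing else is reversed, so F⁻ should move one place to the left.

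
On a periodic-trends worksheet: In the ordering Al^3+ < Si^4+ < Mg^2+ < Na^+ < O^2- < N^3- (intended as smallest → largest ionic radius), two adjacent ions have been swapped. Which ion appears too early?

Al^3+

The pair Al^3+, Si^4+ is the wrong way round — Si^4+ and Al^3+ share 10 electrons; the higher nuclear charge on Si (Z=14) contracts it more, so Si^4+ < Al^3+. All other adjacent pairs agree with periodic trends, so Al^3+ is the misplaced ion.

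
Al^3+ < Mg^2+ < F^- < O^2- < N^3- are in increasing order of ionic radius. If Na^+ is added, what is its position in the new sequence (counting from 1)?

All of these have 10 electrons (isoelectronic). With the same electron cloud, the ion with the most protons pulls it in tightest. Nuclear charges: Al^3+ (Z=13), Mg^2+ (Z=12), Na^+ (Z=11), F^- (Z=9), O^2- (Z=8), N^3- (Z=7). Highest Z is smallest.
With Na^+ included the full order is Al^3+ < Mg^2+ < Na^+ < F^- < O^2- < N^3-, so it takes position 3.

3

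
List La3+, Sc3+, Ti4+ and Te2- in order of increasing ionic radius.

First list Z and electron count for each: Ti4+ has 18 e⁻ (Z=22), Sc3+ has 18 e⁻ (Z=21), La3+ has 54 e⁻ (Z=57), Te2- has 54 e⁻ (Z=52). Ti4+ < Sc3+ (both 18 e⁻, Z=22>21); Sc3+ < La3+ (same group, period 4 vs 6); La3+ < Te2- (isoelectronic, higher Z=57 is smaller).

Ti4+ < Sc3+ < La3+ < Te2-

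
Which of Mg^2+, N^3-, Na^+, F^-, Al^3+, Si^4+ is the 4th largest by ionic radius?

Mg^2+

All of these have 10 electrons (isoelectronic). With the same electron cloud, the ion with the most protons pulls it in tightest. Nuclear charges: Si^4+ (Z=14), Al^3+ (Z=13), Mg^2+ (Z=12), Na^+ (Z=11), F^- (Z=9), N^3- (Z=7). Highest Z is smallest.
That gives Si^4+ < Al^3+ < Mg^2+ < Na^+ < F^- < N^3-. From the largest end, number 4 is Mg^2+.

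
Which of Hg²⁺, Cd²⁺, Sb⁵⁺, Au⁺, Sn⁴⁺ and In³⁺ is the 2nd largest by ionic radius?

Electron counts and nuclear charges: Sb⁵⁺: 46 e⁻, Z=51, Sn⁴⁺: 46 e⁻, Z=50, In³⁺: 46 e⁻, Z=49, Cd²⁺: 46 e⁻, Z=48, Hg²⁺: 78 e⁻, Z=80, Au⁺: 78 e⁻, Z=79. Sb⁵⁺ < Sn⁴⁺ (isoelectronic, higher Z=51 is smaller); Sn⁴⁺ < In³⁺ (isoelectronic, higher Z=50 is smaller); In³⁺ < Cd²⁺ (isoelectronic, higher Z=49 is smaller); Cd²⁺ < Hg²⁺ (same group, period 5 vs 6); Hg²⁺ < Au⁺ (isoelectronic, higher Z=80 is smaller).
Full ascending order: Sb⁵⁺ < Sn⁴⁺ < In³⁺ < Cd²⁺ < Hg²⁺ < Au⁺. Counting from the largest, position 2 is Hg²⁺.

Hg²⁺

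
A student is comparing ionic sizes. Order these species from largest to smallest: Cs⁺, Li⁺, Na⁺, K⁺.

All are in the same group with charge +1. Radius grows down the group as n (the outermost shell) increases.

Cs⁺ > K⁺ > Na⁺ > Li⁺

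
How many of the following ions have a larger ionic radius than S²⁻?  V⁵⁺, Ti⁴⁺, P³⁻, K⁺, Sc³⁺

1

Each ion has 18 electrons. The ranking follows nuclear charge in reverse — greater Z gives a smaller radius. V⁵⁺ (Z=23), Ti⁴⁺ (Z=22), Sc³⁺ (Z=21), K⁺ (Z=19), S²⁻ (Z=16), P³⁻ (Z=15).
Placing each against S²⁻: smaller — V⁵⁺, Ti⁴⁺, Sc³⁺, K⁺; larger — P³⁻. Count: 1.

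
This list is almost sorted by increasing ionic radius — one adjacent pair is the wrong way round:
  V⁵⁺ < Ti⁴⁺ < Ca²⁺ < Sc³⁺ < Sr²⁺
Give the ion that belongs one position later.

Ca²⁺

The pair Ca²⁺, Sc³⁺ is the wrong way round — Sc³⁺ and Ca²⁺ share 18 electrons; the higher nuclear charge on Sc (Z=21) contracts it more, so Sc³⁺ < Ca²⁺. All other adjacent pairs agree with periodic trends, so Ca²⁺ is the misplaced ion.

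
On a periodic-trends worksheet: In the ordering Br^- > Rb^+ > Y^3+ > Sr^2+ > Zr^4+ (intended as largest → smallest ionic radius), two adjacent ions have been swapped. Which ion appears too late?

Sr^2+

Compare adjacent ions: they are isoelectronic (36 e⁻) and Y has more protons than Sr (39 vs 38), making Y^3+ smaller — yet in this decreasing list Y^3+ sits before Sr^2+. Nothing else is reversed, so Sr^2+ should move one place to the left.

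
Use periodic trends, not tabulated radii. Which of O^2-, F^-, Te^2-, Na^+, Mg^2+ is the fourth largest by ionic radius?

Na^+

First list Z and electron count for each: Mg^2+ (Z=12, 10 e⁻), Na^+ (Z=11, 10 e⁻), F^- (Z=9, 10 e⁻), O^2- (Z=8, 10 e⁻), Te^2- (Z=52, 54 e⁻). Mg^2+ < Na^+ (isoelectronic, higher Z=12 is smaller); Na^+ < F^- (isoelectronic, higher Z=11 is smaller); F^- < O^2- (both 10 e⁻, Z=9>8); O^2- < Te^2- (same group, period 2 vs 5).
So the order is Mg^2+ < Na^+ < F^- < O^2- < Te^2-; the 4th-largest ion is Na^+.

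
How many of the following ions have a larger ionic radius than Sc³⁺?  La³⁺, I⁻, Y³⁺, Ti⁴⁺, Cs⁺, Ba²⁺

5

First list Z and electron count for each: Ti⁴⁺ has 18 e⁻ (Z=22), Sc³⁺ has 18 e⁻ (Z=21), Y³⁺ has 36 e⁻ (Z=39), La³⁺ has 54 e⁻ (Z=57), Ba²⁺ has 54 e⁻ (Z=56), Cs⁺ has 54 e⁻ (Z=55), I⁻ has 54 e⁻ (Z=53). Ti⁴⁺ < Sc³⁺ (isoelectronic, higher Z=22 is smaller); Sc³⁺ < Y³⁺ (same group, 1 shell fewer); Y³⁺ < La³⁺ (same group, period 5 vs 6); La³⁺ < Ba²⁺ (both 54 e⁻, Z=57>56); Ba²⁺ < Cs⁺ (isoelectronic, higher Z=56 is smaller); Cs⁺ < I⁻ (isoelectronic, higher Z=55 is smaller).
Relative to Sc³⁺, the ions that are larger are Y³⁺, La³⁺, Ba²⁺, Cs⁺, I⁻. That's 5.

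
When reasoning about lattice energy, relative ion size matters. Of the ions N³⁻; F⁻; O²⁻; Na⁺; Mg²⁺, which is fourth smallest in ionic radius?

O²⁻

Isoelectronic series (10 e⁻ each). Size is set by nuclear charge: more protons means a smaller ion. Mg²⁺ (Z=12), Na⁺ (Z=11), F⁻ (Z=9), O²⁻ (Z=8), N³⁻ (Z=7).
So the order is Mg²⁺ < Na⁺ < F⁻ < O²⁻ < N³⁻; the 4th-smallest ion is O²⁻.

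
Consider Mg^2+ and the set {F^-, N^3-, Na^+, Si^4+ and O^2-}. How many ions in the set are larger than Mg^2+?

Each ion has 10 electrons. The ranking follows nuclear charge in reverse — greater Z gives a smaller radius. Si^4+ (Z=14), Mg^2+ (Z=12), Na^+ (Z=11), F^- (Z=9), O^2- (Z=8), N^3- (Z=7).
Relative to Mg^2+, the ions that are larger are Na^+, F^-, O^2-, N^3-. Count: 4.

4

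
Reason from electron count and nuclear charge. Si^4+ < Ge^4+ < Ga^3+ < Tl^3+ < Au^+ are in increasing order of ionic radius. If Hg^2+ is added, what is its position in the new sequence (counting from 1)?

5

Tabulating Z and e⁻: Si^4+ (Z=14, 10 e⁻), Ge^4+ (Z=32, 28 e⁻), Ga^3+ (Z=31, 28 e⁻), Tl^3+ (Z=81, 78 e⁻), Hg^2+ (Z=80, 78 e⁻), Au^+ (Z=79, 78 e⁻). Si^4+ < Ge^4+ (same group, period 3 vs 4); Ge^4+ < Ga^3+ (both 28 e⁻, Z=32>31); Ga^3+ < Tl^3+ (same group, 2 shells fewer); Tl^3+ < Hg^2+ (both 78 e⁻, Z=81>80); Hg^2+ < Au^+ (both 78 e⁻, Z=80>79).
Merged order: Si^4+ < Ge^4+ < Ga^3+ < Tl^3+ < Hg^2+ < Au^+ — Hg^2+ is number 5.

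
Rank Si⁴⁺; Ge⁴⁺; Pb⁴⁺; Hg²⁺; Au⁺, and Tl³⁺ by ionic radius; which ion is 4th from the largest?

Pb⁴⁺

Tabulating Z and e⁻: Si⁴⁺ (Z=14, 10 e⁻), Ge⁴⁺ (Z=32, 28 e⁻), Pb⁴⁺ (Z=82, 78 e⁻), Tl³⁺ (Z=81, 78 e⁻), Hg²⁺ (Z=80, 78 e⁻), Au⁺ (Z=79, 78 e⁻). Si⁴⁺ < Ge⁴⁺ (same group, 1 shell fewer); Ge⁴⁺ < Pb⁴⁺ (same group, period 4 vs 6); Pb⁴⁺ < Tl³⁺ (isoelectronic, higher Z=82 is smaller); Tl³⁺ < Hg²⁺ (both 78 e⁻, Z=81>80); Hg²⁺ < Au⁺ (both 78 e⁻, Z=80>79).
Full ascending order: Si⁴⁺ < Ge⁴⁺ < Pb⁴⁺ < Tl³⁺ < Hg²⁺ < Au⁺. Counting from the largest, position 4 is Pb⁴⁺.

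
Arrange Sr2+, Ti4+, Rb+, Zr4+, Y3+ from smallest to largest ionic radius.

Work out protons and electrons: Ti4+: 18 e⁻, Z=22, Zr4+: 36 e⁻, Z=40, Y3+: 36 e⁻, Z=39, Sr2+: 36 e⁻, Z=38, Rb+: 36 e⁻, Z=37. Ti4+ < Zr4+ (same group, 1 shell fewer); Zr4+ < Y3+ (isoelectronic, higher Z=40 is smaller); Y3+ < Sr2+ (both 36 e⁻, Z=39>38); Sr2+ < Rb+ (both 36 e⁻, Z=38>37).

Ti4+ < Zr4+ < Y3+ < Sr2+ < Rb+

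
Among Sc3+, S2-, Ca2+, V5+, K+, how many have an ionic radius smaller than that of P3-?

5

Each ion has 18 electrons. The ranking follows nuclear charge in reverse — greater Z gives a smaller radius. V5+ (Z=23), Sc3+ (Z=21), Ca2+ (Z=20), K+ (Z=19), S2- (Z=16), P3- (Z=15).
Ordering all of them (including P3-) by radius gives V5+ < Sc3+ < Ca2+ < K+ < S2- < P3-. Count: 5.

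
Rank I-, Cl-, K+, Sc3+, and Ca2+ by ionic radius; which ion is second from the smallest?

Ca2+

First list Z and electron count for each: Sc3+ (Z=21, 18 e⁻), Ca2+ (Z=20, 18 e⁻), K+ (Z=19, 18 e⁻), Cl- (Z=17, 18 e⁻), I- (Z=53, 54 e⁻). Sc3+ < Ca2+ (isoelectronic, higher Z=21 is smaller); Ca2+ < K+ (both 18 e⁻, Z=20>19); K+ < Cl- (isoelectronic, higher Z=19 is smaller); Cl- < I- (same group, 2 shells fewer).
Ordering: Sc3+ < Ca2+ < K+ < Cl- < I-. The second smallest is Ca2+.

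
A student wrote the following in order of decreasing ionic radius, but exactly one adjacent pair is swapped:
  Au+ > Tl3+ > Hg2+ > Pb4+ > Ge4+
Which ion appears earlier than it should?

Tl3+

Check each adjacent pair. Tl3+ and Hg2+ are reversed: Tl3+ and Hg2+ share 78 electrons; the higher nuclear charge on Tl (Z=81) contracts it more, so Tl3+ < Hg2+. No other neighbouring pair contradicts the periodic trends, so Tl3+ is the ion listed too early.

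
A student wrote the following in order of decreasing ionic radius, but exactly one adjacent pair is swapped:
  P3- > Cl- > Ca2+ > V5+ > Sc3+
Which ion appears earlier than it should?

V5+

Scanning neighbour by neighbour, only V5+/Sc3+ violates a trend: they are isoelectronic (18 e⁻) and V has more protons than Sc (23 vs 21), making V5+ smaller. That makes V5+ the one sitting a position early relative to where it belongs.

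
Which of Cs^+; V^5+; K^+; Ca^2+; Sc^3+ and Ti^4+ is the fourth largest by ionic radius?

Electron counts and nuclear charges: V^5+ (Z=23, 18 e⁻), Ti^4+ (Z=22, 18 e⁻), Sc^3+ (Z=21, 18 e⁻), Ca^2+ (Z=20, 18 e⁻), K^+ (Z=19, 18 e⁻), Cs^+ (Z=55, 54 e⁻). V^5+ < Ti^4+ (both 18 e⁻, Z=23>22); Ti^4+ < Sc^3+ (both 18 e⁻, Z=22>21); Sc^3+ < Ca^2+ (both 18 e⁻, Z=21>20); Ca^2+ < K^+ (both 18 e⁻, Z=20>19); K^+ < Cs^+ (same group, period 4 vs 6).
So the order is V^5+ < Ti^4+ < Sc^3+ < Ca^2+ < K^+ < Cs^+; the 4th-largest ion is Sc^3+.

Sc^3+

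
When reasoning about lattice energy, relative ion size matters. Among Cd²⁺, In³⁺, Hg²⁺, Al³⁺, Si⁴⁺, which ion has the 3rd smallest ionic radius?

Electron counts and nuclear charges: Si⁴⁺ (Z=14, 10 e⁻), Al³⁺ (Z=13, 10 e⁻), In³⁺ (Z=49, 46 e⁻), Cd²⁺ (Z=48, 46 e⁻), Hg²⁺ (Z=80, 78 e⁻). Si⁴⁺ < Al³⁺ (both 10 e⁻, Z=14>13); Al³⁺ < In³⁺ (same group, period 3 vs 5); In³⁺ < Cd²⁺ (both 46 e⁻, Z=49>48); Cd²⁺ < Hg²⁺ (same group, period 5 vs 6).
So the order is Si⁴⁺ < Al³⁺ < In³⁺ < Cd²⁺ < Hg²⁺; the 3rd-smallest ion is In³⁺.

In³⁺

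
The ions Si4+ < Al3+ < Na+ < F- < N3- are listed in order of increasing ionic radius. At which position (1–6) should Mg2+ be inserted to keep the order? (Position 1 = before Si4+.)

3

Each ion has 10 electrons. The ranking follows nuclear charge in reverse — greater Z gives a smaller radius. Si4+ (Z=14), Al3+ (Z=13), Mg2+ (Z=12), Na+ (Z=11), F- (Z=9), N3- (Z=7).
With Mg2+ included the full order is Si4+ < Al3+ < Mg2+ < Na+ < F- < N3-, so it takes position 3.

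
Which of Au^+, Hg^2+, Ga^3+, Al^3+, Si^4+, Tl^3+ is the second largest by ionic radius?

Hg^2+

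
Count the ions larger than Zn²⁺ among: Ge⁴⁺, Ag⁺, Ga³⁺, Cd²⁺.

2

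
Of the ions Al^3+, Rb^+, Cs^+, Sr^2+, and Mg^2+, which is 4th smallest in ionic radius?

Rb^+

Tabulating Z and e⁻: Al^3+ (Z=13, 10 e⁻), Mg^2+ (Z=12, 10 e⁻), Sr^2+ (Z=38, 36 e⁻), Rb^+ (Z=37, 36 e⁻), Cs^+ (Z=55, 54 e⁻). Al^3+ < Mg^2+ (isoelectronic, higher Z=13 is smaller); Mg^2+ < Sr^2+ (same group, period 3 vs 5); Sr^2+ < Rb^+ (isoelectronic, higher Z=38 is smaller); Rb^+ < Cs^+ (same group, 1 shell fewer).
Full ascending order: Al^3+ < Mg^2+ < Sr^2+ < Rb^+ < Cs^+. Counting from the smallest, position 4 is Rb^+.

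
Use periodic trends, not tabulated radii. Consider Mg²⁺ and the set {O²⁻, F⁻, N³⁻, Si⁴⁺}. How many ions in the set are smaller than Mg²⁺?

1

Each ion has 10 electrons. The ranking follows nuclear charge in reverse — greater Z gives a smaller radius. Si⁴⁺ (Z=14), Mg²⁺ (Z=12), F⁻ (Z=9), O²⁻ (Z=8), N³⁻ (Z=7).
Overall: Si⁴⁺ < Mg²⁺ < F⁻ < O²⁻ < N³⁻. Mg²⁺ has 1 below it and 3 above. Count: 1.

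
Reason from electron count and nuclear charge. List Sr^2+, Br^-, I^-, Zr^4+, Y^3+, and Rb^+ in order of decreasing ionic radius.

Electron counts and nuclear charges: Zr^4+: 36 e⁻, Z=40, Y^3+: 36 e⁻, Z=39, Sr^2+: 36 e⁻, Z=38, Rb^+: 36 e⁻, Z=37, Br^-: 36 e⁻, Z=35, I^-: 54 e⁻, Z=53. Zr^4+ < Y^3+ (isoelectronic, higher Z=40 is smaller); Y^3+ < Sr^2+ (both 36 e⁻, Z=39>38); Sr^2+ < Rb^+ (isoelectronic, higher Z=38 is smaller); Rb^+ < Br^- (both 36 e⁻, Z=37>35); Br^- < I^- (same group, 1 shell fewer).

I^- > Br^- > Rb^+ > Sr^2+ > Y^3+ > Zr^4+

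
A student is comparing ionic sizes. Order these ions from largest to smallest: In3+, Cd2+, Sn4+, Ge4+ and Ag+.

Ag+ > Cd2+ > In3+ > Sn4+ > Ge4+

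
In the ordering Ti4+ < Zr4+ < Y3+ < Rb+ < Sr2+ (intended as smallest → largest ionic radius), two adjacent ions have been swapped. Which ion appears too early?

The pair Rb+, Sr2+ is the wrong way round — both have 36 electrons but Z(Sr)=38 > Z(Rb)=37, so Sr2+ should be the smaller of the two. All other adjacent pairs agree with periodic trends, so Rb+ is the misplaced ion.

Rb+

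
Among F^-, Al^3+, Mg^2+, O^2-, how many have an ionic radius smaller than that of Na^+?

2

Each ion has 10 electrons. The ranking follows nuclear charge in reverse — greater Z gives a smaller radius. Al^3+ (Z=13), Mg^2+ (Z=12), Na^+ (Z=11), F^- (Z=9), O^2- (Z=8).
Ordering all of them (including Na^+) by radius gives Al^3+ < Mg^2+ < Na^+ < F^- < O^2-. That's 2.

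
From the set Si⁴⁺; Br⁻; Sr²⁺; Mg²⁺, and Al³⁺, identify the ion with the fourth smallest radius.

First list Z and electron count for each: Si⁴⁺: 10 e⁻, Z=14, Al³⁺: 10 e⁻, Z=13, Mg²⁺: 10 e⁻, Z=12, Sr²⁺: 36 e⁻, Z=38, Br⁻: 36 e⁻, Z=35. Si⁴⁺ < Al³⁺ (isoelectronic, higher Z=14 is smaller); Al³⁺ < Mg²⁺ (isoelectronic, higher Z=13 is smaller); Mg²⁺ < Sr²⁺ (same group, 2 shells fewer); Sr²⁺ < Br⁻ (isoelectronic, higher Z=38 is smaller).
That gives Si⁴⁺ < Al³⁺ < Mg²⁺ < Sr²⁺ < Br⁻. From the smallest end, number 4 is Sr²⁺.

Sr²⁺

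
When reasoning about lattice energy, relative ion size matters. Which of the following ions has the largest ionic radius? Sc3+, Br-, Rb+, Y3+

Work out protons and electrons: Sc3+: 18 e⁻, Z=21, Y3+: 36 e⁻, Z=39, Rb+: 36 e⁻, Z=37, Br-: 36 e⁻, Z=35. Sc3+ < Y3+ (same group, period 4 vs 5); Y3+ < Rb+ (both 36 e⁻, Z=39>37); Rb+ < Br- (both 36 e⁻, Z=37>35).

Br-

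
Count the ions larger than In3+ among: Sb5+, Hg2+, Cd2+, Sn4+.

Sb5+ has 46 e⁻ (Z=51), Sn4+ has 46 e⁻ (Z=50), In3+ has 46 e⁻ (Z=49), Cd2+ has 46 e⁻ (Z=48), Hg2+ has 78 e⁻ (Z=80). Sb5+ < Sn4+ (isoelectronic, higher Z=51 is smaller); Sn4+ < In3+ (isoelectronic, higher Z=50 is smaller); In3+ < Cd2+ (both 46 e⁻, Z=49>48); Cd2+ < Hg2+ (same group, period 5 vs 6).
Ordering all of them (including In3+) by radius gives Sb5+ < Sn4+ < In3+ < Cd2+ < Hg2+. Count: 2.

2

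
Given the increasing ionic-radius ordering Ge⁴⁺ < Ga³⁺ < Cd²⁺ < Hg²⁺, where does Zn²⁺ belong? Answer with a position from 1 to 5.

Work out protons and electrons: Ge⁴⁺ has 28 e⁻ (Z=32), Ga³⁺ has 28 e⁻ (Z=31), Zn²⁺ has 28 e⁻ (Z=30), Cd²⁺ has 46 e⁻ (Z=48), Hg²⁺ has 78 e⁻ (Z=80). Ge⁴⁺ < Ga³⁺ (isoelectronic, higher Z=32 is smaller); Ga³⁺ < Zn²⁺ (both 28 e⁻, Z=31>30); Zn²⁺ < Cd²⁺ (same group, period 4 vs 5); Cd²⁺ < Hg²⁺ (same group, 1 shell fewer).
With Zn²⁺ included the full order is Ge⁴⁺ < Ga³⁺ < Zn²⁺ < Cd²⁺ < Hg²⁺, so it takes position 3.

3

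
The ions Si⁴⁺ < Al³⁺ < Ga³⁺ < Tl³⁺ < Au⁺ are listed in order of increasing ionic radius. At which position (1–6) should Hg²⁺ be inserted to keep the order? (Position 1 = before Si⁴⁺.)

Work out protons and electrons: Si⁴⁺ has 10 e⁻ (Z=14), Al³⁺ has 10 e⁻ (Z=13), Ga³⁺ has 28 e⁻ (Z=31), Tl³⁺ has 78 e⁻ (Z=81), Hg²⁺ has 78 e⁻ (Z=80), Au⁺ has 78 e⁻ (Z=79). Si⁴⁺ < Al³⁺ (both 10 e⁻, Z=14>13); Al³⁺ < Ga³⁺ (same group, 1 shell fewer); Ga³⁺ < Tl³⁺ (same group, period 4 vs 6); Tl³⁺ < Hg²⁺ (isoelectronic, higher Z=81 is smaller); Hg²⁺ < Au⁺ (isoelectronic, higher Z=80 is smaller).
The complete sequence is Si⁴⁺ < Al³⁺ < Ga³⁺ < Tl³⁺ < Hg²⁺ < Au⁺. Hg²⁺ sits at position 5.

5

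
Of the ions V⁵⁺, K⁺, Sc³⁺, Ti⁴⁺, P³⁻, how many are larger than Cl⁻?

Each ion has 18 electrons. The ranking follows nuclear charge in reverse — greater Z gives a smaller radius. V⁵⁺ (Z=23), Ti⁴⁺ (Z=22), Sc³⁺ (Z=21), K⁺ (Z=19), Cl⁻ (Z=17), P³⁻ (Z=15).
Overall: V⁵⁺ < Ti⁴⁺ < Sc³⁺ < K⁺ < Cl⁻ < P³⁻. Cl⁻ has 4 below it and 1 above. So 1 is larger.

1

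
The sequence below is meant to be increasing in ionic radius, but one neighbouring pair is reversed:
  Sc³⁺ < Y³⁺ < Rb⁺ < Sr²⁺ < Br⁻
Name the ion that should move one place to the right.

Rb⁺

Check each adjacent pair. Rb⁺ and Sr²⁺ are reversed: they are isoelectronic (36 e⁻) and Sr has more protons than Rb (38 vs 37), making Sr²⁺ smaller. No other neighbouring pair contradicts the periodic trends, so Rb⁺ is the ion listed too early.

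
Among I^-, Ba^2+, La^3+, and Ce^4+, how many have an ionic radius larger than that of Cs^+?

These species are isoelectronic with 54 electrons. The only difference is the number of protons: Ce^4+ (Z=58), La^3+ (Z=57), Ba^2+ (Z=56), Cs^+ (Z=55), I^- (Z=53). The strongest nuclear pull (Ce^4+) gives the smallest ion.
Overall: Ce^4+ < La^3+ < Ba^2+ < Cs^+ < I^-. Cs^+ has 3 below it and 1 above. That's 1.

1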